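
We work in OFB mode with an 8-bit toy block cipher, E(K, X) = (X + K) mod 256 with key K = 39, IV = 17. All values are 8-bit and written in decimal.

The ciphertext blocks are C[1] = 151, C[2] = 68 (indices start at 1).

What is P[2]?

OFB decryption: S_i = E(K, S_{i−1}) with S_{0} = IV; P_i = C_i ⊕ S_i.
P[1]: S = E(K, 17) = 56; 151 ⊕ 56 = 175.
P[2]: S = E(K, 56) = 95; 68 ⊕ 95 = 27.

P[2] = 27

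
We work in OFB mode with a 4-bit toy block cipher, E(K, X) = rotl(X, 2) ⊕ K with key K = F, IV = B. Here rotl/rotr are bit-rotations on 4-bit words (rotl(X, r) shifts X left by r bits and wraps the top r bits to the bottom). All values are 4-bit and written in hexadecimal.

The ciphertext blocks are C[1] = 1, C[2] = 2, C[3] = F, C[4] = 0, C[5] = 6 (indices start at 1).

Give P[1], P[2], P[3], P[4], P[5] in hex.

P[1] = 0, P[2] = 9, P[3] = E, P[4] = B, P[5] = 7

OFB decryption: S_i = E(K, S_{i−1}) with S_{0} = IV; P_i = C_i ⊕ S_i.
P[1]: S = E(K, B) = 1; 1 ⊕ 1 = 0.
P[2]: S = E(K, 1) = B; 2 ⊕ B = 9.
P[3]: S = E(K, B) = 1; F ⊕ 1 = E.
P[4]: S = E(K, 1) = B; 0 ⊕ B = B.
P[5]: S = E(K, B) = 1; 6 ⊕ 1 = 7.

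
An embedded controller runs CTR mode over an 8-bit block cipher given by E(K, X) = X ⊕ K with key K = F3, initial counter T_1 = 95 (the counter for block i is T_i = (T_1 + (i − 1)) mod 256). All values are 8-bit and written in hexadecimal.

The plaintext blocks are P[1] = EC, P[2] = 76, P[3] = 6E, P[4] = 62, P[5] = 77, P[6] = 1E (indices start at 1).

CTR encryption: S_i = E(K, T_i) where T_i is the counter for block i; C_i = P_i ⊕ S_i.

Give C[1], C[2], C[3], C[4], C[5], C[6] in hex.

C[1]: T = 95, S = E(K, T) = 66; EC ⊕ 66 = 8A.
C[2]: T = 96, S = E(K, T) = 65; 76 ⊕ 65 = 13.
C[3]: T = 97, S = E(K, T) = 64; 6E ⊕ 64 = 0A.
C[4]: T = 98, S = E(K, T) = 6B; 62 ⊕ 6B = 09.
C[5]: T = 99, S = E(K, T) = 6A; 77 ⊕ 6A = 1D.
C[6]: T = 9A, S = E(K, T) = 69; 1E ⊕ 69 = 77.

C[1] = 8A, C[2] = 13, C[3] = 0A, C[4] = 09, C[5] = 1D, C[6] = 77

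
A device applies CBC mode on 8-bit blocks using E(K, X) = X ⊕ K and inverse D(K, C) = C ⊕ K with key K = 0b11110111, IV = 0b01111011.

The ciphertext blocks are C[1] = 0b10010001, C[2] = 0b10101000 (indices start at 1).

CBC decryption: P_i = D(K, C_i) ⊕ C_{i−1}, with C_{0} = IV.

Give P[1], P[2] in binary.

P[1] = 0b00011101, P[2] = 0b11001110

P[1]: D(K, 0b10010001) = 0b01100110; 0b01100110 ⊕ 0b01111011 = 0b00011101.
P[2]: D(K, 0b10101000) = 0b01011111; 0b01011111 ⊕ 0b10010001 = 0b11001110.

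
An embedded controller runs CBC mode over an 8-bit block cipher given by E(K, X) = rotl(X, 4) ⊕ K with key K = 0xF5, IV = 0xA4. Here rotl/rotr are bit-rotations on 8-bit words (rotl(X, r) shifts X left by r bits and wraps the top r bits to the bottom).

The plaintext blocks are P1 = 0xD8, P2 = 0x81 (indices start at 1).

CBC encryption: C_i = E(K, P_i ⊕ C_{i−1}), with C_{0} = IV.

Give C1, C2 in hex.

C1 = 0x32, C2 = 0xCE

C1: P1 ⊕ 0xA4 = 0x7C; E(K, 0x7C) = 0x32.
C2: P2 ⊕ 0x32 = 0xB3; E(K, 0xB3) = 0xCE.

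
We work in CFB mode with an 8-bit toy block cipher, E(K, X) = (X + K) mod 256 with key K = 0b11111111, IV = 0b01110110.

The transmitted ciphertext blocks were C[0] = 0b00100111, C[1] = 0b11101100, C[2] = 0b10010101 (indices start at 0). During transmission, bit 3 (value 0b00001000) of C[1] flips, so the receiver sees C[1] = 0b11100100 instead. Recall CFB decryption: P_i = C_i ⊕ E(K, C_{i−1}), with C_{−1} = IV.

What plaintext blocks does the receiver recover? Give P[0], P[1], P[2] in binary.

Only C[1] changed, to 0b11100100. In CFB, a change in C_i flips the same bit in P_i and garbles P_{i+1}. Decrypting the received ciphertext:
P[0]: E(K, 0b01110110) = 0b01110101; 0b00100111 ⊕ 0b01110101 = 0b01010010.
P[1]: E(K, 0b00100111) = 0b00100110; 0b11100100 ⊕ 0b00100110 = 0b11000010.
P[2]: E(K, 0b11100100) = 0b11100011; 0b10010101 ⊕ 0b11100011 = 0b01110110.
Blocks that differ from the original plaintext: P[1], P[2].

P[0] = 0b01010010, P[1] = 0b11000010, P[2] = 0b01110110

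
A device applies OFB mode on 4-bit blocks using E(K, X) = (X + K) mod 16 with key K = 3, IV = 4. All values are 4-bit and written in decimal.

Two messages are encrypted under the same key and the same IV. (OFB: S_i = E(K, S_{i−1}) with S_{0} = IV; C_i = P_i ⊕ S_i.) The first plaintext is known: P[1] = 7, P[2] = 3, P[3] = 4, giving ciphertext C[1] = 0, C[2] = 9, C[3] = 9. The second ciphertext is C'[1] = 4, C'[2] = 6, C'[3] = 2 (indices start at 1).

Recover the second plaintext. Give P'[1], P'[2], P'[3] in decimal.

In OFB with a reused IV, both messages share the same keystream S_i, so C_i ⊕ C'_i = P_i ⊕ P'_i and thus P'_i = P_i ⊕ C_i ⊕ C'_i.
P'[1]: 7 ⊕ 0 ⊕ 4 = 3.
P'[2]: 3 ⊕ 9 ⊕ 6 = 12.
P'[3]: 4 ⊕ 9 ⊕ 2 = 15.

P'[1] = 3, P'[2] = 12, P'[3] = 15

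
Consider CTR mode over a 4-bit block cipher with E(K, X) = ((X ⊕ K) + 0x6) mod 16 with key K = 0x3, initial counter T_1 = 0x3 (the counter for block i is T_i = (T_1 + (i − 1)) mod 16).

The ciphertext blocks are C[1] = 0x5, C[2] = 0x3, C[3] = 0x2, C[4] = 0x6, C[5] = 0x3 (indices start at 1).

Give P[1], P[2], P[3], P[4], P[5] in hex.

CTR decryption: S_i = E(K, T_i) where T_i is the counter for block i; P_i = C_i ⊕ S_i.
P[1]: T = 0x3, S = E(K, T) = 0x6; 0x5 ⊕ 0x6 = 0x3.
P[2]: T = 0x4, S = E(K, T) = 0xD; 0x3 ⊕ 0xD = 0xE.
P[3]: T = 0x5, S = E(K, T) = 0xC; 0x2 ⊕ 0xC = 0xE.
P[4]: T = 0x6, S = E(K, T) = 0xB; 0x6 ⊕ 0xB = 0xD.
P[5]: T = 0x7, S = E(K, T) = 0xA; 0x3 ⊕ 0xA = 0x9.

P[1] = 0x3, P[2] = 0xE, P[3] = 0xE, P[4] = 0xD, P[5] = 0x9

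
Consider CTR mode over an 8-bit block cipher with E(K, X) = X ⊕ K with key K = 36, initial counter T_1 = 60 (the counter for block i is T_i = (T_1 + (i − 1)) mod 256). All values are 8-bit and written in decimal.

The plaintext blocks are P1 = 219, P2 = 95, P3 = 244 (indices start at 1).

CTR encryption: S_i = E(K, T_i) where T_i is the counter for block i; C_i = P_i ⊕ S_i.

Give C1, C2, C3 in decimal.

C1: T = 60, S = E(K, T) = 24; 219 ⊕ 24 = 195.
C2: T = 61, S = E(K, T) = 25; 95 ⊕ 25 = 70.
C3: T = 62, S = E(K, T) = 26; 244 ⊕ 26 = 238.

C1 = 195, C2 = 70, C3 = 238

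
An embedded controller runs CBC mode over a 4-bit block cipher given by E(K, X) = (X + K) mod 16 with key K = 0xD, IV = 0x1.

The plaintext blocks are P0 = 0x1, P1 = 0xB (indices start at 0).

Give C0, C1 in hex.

CBC encryption: C_i = E(K, P_i ⊕ C_{i−1}), with C_{−1} = IV.
C0: P0 ⊕ 0x1 = 0x0; E(K, 0x0) = 0xD.
C1: P1 ⊕ 0xD = 0x6; E(K, 0x6) = 0x3.

C0 = 0xD, C1 = 0x3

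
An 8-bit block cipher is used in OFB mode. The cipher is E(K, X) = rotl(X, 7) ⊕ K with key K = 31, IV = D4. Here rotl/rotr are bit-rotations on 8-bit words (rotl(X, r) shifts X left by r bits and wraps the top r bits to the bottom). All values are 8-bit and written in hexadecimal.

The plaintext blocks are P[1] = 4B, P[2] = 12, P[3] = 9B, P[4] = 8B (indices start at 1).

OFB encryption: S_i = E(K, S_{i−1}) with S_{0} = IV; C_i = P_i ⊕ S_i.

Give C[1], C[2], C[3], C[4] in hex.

C[1]: S = E(K, D4) = 5B; 4B ⊕ 5B = 10.
C[2]: S = E(K, 5B) = 9C; 12 ⊕ 9C = 8E.
C[3]: S = E(K, 9C) = 7F; 9B ⊕ 7F = E4.
C[4]: S = E(K, 7F) = 8E; 8B ⊕ 8E = 05.

C[1] = 10, C[2] = 8E, C[3] = E4, C[4] = 05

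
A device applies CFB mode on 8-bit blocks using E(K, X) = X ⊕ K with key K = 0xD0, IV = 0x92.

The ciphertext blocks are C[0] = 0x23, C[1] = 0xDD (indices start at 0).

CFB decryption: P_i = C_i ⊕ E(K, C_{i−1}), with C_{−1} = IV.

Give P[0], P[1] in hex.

P[0] = 0x61, P[1] = 0x2E

P[0]: E(K, 0x92) = 0x42; 0x23 ⊕ 0x42 = 0x61.
P[1]: E(K, 0x23) = 0xF3; 0xDD ⊕ 0xF3 = 0x2E.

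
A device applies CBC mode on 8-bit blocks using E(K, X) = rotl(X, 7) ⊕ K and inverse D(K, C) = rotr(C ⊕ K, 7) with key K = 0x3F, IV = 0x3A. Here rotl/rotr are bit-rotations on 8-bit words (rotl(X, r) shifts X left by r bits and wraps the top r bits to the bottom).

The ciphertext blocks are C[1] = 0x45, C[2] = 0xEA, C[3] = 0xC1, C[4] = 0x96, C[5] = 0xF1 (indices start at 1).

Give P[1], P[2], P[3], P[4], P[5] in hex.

P[1] = 0xCE, P[2] = 0xEE, P[3] = 0x17, P[4] = 0x92, P[5] = 0x0B

CBC decryption: P_i = D(K, C_i) ⊕ C_{i−1}, with C_{0} = IV.
P[1]: D(K, 0x45) = 0xF4; 0xF4 ⊕ 0x3A = 0xCE.
P[2]: D(K, 0xEA) = 0xAB; 0xAB ⊕ 0x45 = 0xEE.
P[3]: D(K, 0xC1) = 0xFD; 0xFD ⊕ 0xEA = 0x17.
P[4]: D(K, 0x96) = 0x53; 0x53 ⊕ 0xC1 = 0x92.
P[5]: D(K, 0xF1) = 0x9D; 0x9D ⊕ 0x96 = 0x0B.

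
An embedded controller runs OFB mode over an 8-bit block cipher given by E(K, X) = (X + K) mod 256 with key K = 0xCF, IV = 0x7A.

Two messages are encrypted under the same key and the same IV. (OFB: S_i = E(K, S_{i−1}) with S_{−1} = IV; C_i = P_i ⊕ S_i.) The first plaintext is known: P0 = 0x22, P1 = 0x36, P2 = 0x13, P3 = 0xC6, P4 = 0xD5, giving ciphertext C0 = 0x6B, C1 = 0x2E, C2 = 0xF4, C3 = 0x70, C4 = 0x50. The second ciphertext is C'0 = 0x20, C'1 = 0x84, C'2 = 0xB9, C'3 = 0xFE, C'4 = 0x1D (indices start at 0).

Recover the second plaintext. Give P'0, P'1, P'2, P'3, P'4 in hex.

In OFB with a reused IV, both messages share the same keystream S_i, so C_i ⊕ C'_i = P_i ⊕ P'_i and thus P'_i = P_i ⊕ C_i ⊕ C'_i.
P'0: 0x22 ⊕ 0x6B ⊕ 0x20 = 0x69.
P'1: 0x36 ⊕ 0x2E ⊕ 0x84 = 0x9C.
P'2: 0x13 ⊕ 0xF4 ⊕ 0xB9 = 0x5E.
P'3: 0xC6 ⊕ 0x70 ⊕ 0xFE = 0x48.
P'4: 0xD5 ⊕ 0x50 ⊕ 0x1D = 0x98.

P'0 = 0x69, P'1 = 0x9C, P'2 = 0x5E, P'3 = 0x48, P'4 = 0x98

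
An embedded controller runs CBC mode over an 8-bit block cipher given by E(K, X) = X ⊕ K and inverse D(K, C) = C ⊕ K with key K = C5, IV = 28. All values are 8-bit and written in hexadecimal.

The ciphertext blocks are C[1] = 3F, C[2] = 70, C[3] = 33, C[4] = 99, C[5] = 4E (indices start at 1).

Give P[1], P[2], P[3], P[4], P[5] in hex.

P[1] = D2, P[2] = 8A, P[3] = 86, P[4] = 6F, P[5] = 12

CBC decryption: P_i = D(K, C_i) ⊕ C_{i−1}, with C_{0} = IV.
P[1]: D(K, 3F) = FA; FA ⊕ 28 = D2.
P[2]: D(K, 70) = B5; B5 ⊕ 3F = 8A.
P[3]: D(K, 33) = F6; F6 ⊕ 70 = 86.
P[4]: D(K, 99) = 5C; 5C ⊕ 33 = 6F.
P[5]: D(K, 4E) = 8B; 8B ⊕ 99 = 12.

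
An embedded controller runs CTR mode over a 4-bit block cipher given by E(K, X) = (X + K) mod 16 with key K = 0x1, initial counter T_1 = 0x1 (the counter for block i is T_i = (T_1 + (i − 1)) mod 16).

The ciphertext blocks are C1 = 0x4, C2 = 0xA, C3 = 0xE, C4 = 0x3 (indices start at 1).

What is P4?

CTR decryption: S_i = E(K, T_i) where T_i is the counter for block i; P_i = C_i ⊕ S_i.
P4: T = 0x4, S = E(K, T) = 0x5; 0x3 ⊕ 0x5 = 0x6.

P4 = 0x6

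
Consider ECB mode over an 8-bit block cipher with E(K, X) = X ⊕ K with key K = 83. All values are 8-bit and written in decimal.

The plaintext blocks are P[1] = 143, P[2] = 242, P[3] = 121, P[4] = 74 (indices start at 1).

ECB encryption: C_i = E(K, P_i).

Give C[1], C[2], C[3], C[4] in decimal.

C[1] = 220, C[2] = 161, C[3] = 42, C[4] = 25

C[1]: E(K, 143) = 220.
C[2]: E(K, 242) = 161.
C[3]: E(K, 121) = 42.
C[4]: E(K, 74) = 25.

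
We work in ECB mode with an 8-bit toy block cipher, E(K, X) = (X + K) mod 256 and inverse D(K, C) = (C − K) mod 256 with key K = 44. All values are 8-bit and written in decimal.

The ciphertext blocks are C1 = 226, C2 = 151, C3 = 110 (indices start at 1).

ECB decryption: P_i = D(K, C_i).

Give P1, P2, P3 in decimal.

P1: D(K, 226) = 182.
P2: D(K, 151) = 107.
P3: D(K, 110) = 66.

P1 = 182, P2 = 107, P3 = 66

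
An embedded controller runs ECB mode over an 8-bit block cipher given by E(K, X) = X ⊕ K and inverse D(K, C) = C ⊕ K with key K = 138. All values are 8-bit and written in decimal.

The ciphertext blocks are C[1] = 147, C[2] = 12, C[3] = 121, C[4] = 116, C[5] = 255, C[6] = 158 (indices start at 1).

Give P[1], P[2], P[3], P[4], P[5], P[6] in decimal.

ECB decryption: P_i = D(K, C_i).
P[1]: D(K, 147) = 25.
P[2]: D(K, 12) = 134.
P[3]: D(K, 121) = 243.
P[4]: D(K, 116) = 254.
P[5]: D(K, 255) = 117.
P[6]: D(K, 158) = 20.

P[1] = 25, P[2] = 134, P[3] = 243, P[4] = 254, P[5] = 117, P[6] = 20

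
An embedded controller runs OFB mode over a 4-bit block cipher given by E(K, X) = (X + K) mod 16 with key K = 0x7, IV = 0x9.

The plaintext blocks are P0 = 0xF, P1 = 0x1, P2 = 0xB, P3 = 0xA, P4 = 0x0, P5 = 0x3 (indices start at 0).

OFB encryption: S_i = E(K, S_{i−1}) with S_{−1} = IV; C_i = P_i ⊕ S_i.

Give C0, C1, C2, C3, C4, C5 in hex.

C0 = 0xF, C1 = 0x6, C2 = 0x5, C3 = 0xF, C4 = 0xC, C5 = 0x0

C0: S = E(K, 0x9) = 0x0; 0xF ⊕ 0x0 = 0xF.
C1: S = E(K, 0x0) = 0x7; 0x1 ⊕ 0x7 = 0x6.
C2: S = E(K, 0x7) = 0xE; 0xB ⊕ 0xE = 0x5.
C3: S = E(K, 0xE) = 0x5; 0xA ⊕ 0x5 = 0xF.
C4: S = E(K, 0x5) = 0xC; 0x0 ⊕ 0xC = 0xC.
C5: S = E(K, 0xC) = 0x3; 0x3 ⊕ 0x3 = 0x0.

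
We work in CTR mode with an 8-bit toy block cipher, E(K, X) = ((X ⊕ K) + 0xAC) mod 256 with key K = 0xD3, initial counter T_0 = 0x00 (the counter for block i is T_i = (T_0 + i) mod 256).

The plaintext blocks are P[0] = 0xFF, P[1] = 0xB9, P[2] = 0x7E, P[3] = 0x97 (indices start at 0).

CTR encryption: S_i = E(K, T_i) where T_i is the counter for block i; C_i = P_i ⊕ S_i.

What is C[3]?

C[3] = 0xEB

C[0]: T = 0x00, S = E(K, T) = 0x7F; 0xFF ⊕ 0x7F = 0x80.
C[1]: T = 0x01, S = E(K, T) = 0x7E; 0xB9 ⊕ 0x7E = 0xC7.
C[2]: T = 0x02, S = E(K, T) = 0x7D; 0x7E ⊕ 0x7D = 0x03.
C[3]: T = 0x03, S = E(K, T) = 0x7C; 0x97 ⊕ 0x7C = 0xEB.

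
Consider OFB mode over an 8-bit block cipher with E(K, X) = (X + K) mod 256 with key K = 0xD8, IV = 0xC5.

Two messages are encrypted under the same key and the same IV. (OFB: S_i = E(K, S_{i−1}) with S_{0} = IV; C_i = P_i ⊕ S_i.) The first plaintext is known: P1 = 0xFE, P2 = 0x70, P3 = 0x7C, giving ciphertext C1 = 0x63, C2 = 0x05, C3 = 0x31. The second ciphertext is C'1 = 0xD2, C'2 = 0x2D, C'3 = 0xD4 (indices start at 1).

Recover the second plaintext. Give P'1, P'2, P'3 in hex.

P'1 = 0x4F, P'2 = 0x58, P'3 = 0x99

In OFB with a reused IV, both messages share the same keystream S_i, so C_i ⊕ C'_i = P_i ⊕ P'_i and thus P'_i = P_i ⊕ C_i ⊕ C'_i.
P'1: 0xFE ⊕ 0x63 ⊕ 0xD2 = 0x4F.
P'2: 0x70 ⊕ 0x05 ⊕ 0x2D = 0x58.
P'3: 0x7C ⊕ 0x31 ⊕ 0xD4 = 0x99.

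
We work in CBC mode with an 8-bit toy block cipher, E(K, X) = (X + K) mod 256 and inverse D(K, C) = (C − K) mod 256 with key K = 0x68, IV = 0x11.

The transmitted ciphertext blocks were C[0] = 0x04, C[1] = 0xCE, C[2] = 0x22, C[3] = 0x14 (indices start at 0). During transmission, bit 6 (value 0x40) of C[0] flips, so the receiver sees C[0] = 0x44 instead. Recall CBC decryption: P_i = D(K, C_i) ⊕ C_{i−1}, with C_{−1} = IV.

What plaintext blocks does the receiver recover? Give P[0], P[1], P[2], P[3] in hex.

P[0] = 0xCD, P[1] = 0x22, P[2] = 0x74, P[3] = 0x8E

Only C[0] changed, to 0x44. In CBC, a change in C_i garbles P_i and flips the same bit in P_{i+1}. Decrypting the received ciphertext:
P[0]: D(K, 0x44) = 0xDC; 0xDC ⊕ 0x11 = 0xCD.
P[1]: D(K, 0xCE) = 0x66; 0x66 ⊕ 0x44 = 0x22.
P[2]: D(K, 0x22) = 0xBA; 0xBA ⊕ 0xCE = 0x74.
P[3]: D(K, 0x14) = 0xAC; 0xAC ⊕ 0x22 = 0x8E.
Blocks that differ from the original plaintext: P[0], P[1].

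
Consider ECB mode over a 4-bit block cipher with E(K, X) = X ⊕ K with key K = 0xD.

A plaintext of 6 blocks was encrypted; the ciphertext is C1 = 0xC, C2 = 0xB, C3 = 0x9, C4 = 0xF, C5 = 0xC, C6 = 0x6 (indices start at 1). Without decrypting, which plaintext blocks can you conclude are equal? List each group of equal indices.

P1 = P5

ECB encrypts each block independently with the same key, so equal ciphertext blocks imply equal plaintext blocks.
C1 = C5 = 0xC, so P1 = P5.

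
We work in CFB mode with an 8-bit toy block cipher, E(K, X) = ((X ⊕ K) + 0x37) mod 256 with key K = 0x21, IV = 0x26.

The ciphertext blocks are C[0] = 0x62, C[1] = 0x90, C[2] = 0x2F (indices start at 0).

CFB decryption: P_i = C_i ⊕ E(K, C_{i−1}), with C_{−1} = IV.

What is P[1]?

P[1] = 0xEA

P[1]: E(K, 0x62) = 0x7A; 0x90 ⊕ 0x7A = 0xEA.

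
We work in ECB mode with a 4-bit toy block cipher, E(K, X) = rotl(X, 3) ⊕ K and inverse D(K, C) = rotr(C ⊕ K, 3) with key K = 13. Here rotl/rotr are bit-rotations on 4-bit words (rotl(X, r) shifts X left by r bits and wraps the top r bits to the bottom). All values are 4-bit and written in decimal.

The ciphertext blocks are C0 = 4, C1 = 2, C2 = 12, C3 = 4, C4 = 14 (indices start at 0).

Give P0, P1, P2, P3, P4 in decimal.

ECB decryption: P_i = D(K, C_i).
P0: D(K, 4) = 3.
P1: D(K, 2) = 15.
P2: D(K, 12) = 2.
P3: D(K, 4) = 3.
P4: D(K, 14) = 6.

P0 = 3, P1 = 15, P2 = 2, P3 = 3, P4 = 6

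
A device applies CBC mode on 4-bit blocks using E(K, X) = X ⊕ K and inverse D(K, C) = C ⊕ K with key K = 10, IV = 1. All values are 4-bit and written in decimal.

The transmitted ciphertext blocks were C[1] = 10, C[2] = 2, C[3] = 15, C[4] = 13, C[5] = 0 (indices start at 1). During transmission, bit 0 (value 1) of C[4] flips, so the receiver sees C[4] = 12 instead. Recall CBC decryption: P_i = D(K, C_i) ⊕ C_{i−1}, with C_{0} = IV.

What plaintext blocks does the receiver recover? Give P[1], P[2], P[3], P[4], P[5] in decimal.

P[1] = 1, P[2] = 2, P[3] = 7, P[4] = 9, P[5] = 6

Only C[4] changed, to 12. In CBC, a change in C_i garbles P_i and flips the same bit in P_{i+1}. Decrypting the received ciphertext:
P[1]: D(K, 10) = 0; 0 ⊕ 1 = 1.
P[2]: D(K, 2) = 8; 8 ⊕ 10 = 2.
P[3]: D(K, 15) = 5; 5 ⊕ 2 = 7.
P[4]: D(K, 12) = 6; 6 ⊕ 15 = 9.
P[5]: D(K, 0) = 10; 10 ⊕ 12 = 6.
Blocks that differ from the original plaintext: P[4], P[5].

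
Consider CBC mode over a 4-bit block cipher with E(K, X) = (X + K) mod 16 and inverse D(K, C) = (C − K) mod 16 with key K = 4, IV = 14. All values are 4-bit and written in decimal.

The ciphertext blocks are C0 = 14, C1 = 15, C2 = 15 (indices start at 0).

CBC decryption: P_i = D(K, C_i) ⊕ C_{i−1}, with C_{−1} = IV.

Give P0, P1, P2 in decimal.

P0 = 4, P1 = 5, P2 = 4

P0: D(K, 14) = 10; 10 ⊕ 14 = 4.
P1: D(K, 15) = 11; 11 ⊕ 14 = 5.
P2: D(K, 15) = 11; 11 ⊕ 15 = 4.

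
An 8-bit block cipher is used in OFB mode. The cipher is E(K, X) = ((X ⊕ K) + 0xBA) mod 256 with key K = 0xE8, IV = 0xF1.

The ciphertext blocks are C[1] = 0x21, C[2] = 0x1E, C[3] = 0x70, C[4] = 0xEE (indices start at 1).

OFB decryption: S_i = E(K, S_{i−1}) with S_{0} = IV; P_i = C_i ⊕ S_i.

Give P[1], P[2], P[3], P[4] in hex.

P[1]: S = E(K, 0xF1) = 0xD3; 0x21 ⊕ 0xD3 = 0xF2.
P[2]: S = E(K, 0xD3) = 0xF5; 0x1E ⊕ 0xF5 = 0xEB.
P[3]: S = E(K, 0xF5) = 0xD7; 0x70 ⊕ 0xD7 = 0xA7.
P[4]: S = E(K, 0xD7) = 0xF9; 0xEE ⊕ 0xF9 = 0x17.

P[1] = 0xF2, P[2] = 0xEB, P[3] = 0xA7, P[4] = 0x17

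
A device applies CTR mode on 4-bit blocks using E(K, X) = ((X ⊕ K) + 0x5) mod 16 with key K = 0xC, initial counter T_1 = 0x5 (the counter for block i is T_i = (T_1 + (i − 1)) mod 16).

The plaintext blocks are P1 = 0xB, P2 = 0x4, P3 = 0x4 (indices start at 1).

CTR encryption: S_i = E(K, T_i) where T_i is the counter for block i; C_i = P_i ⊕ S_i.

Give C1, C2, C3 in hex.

C1 = 0x5, C2 = 0xB, C3 = 0x4

C1: T = 0x5, S = E(K, T) = 0xE; 0xB ⊕ 0xE = 0x5.
C2: T = 0x6, S = E(K, T) = 0xF; 0x4 ⊕ 0xF = 0xB.
C3: T = 0x7, S = E(K, T) = 0x0; 0x4 ⊕ 0x0 = 0x4.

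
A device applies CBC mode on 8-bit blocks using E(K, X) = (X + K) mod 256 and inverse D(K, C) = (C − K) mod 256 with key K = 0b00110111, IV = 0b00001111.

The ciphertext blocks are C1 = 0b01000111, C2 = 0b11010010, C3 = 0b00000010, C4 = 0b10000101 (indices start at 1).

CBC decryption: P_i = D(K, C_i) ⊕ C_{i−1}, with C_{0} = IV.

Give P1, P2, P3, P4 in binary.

P1: D(K, 0b01000111) = 0b00010000; 0b00010000 ⊕ 0b00001111 = 0b00011111.
P2: D(K, 0b11010010) = 0b10011011; 0b10011011 ⊕ 0b01000111 = 0b11011100.
P3: D(K, 0b00000010) = 0b11001011; 0b11001011 ⊕ 0b11010010 = 0b00011001.
P4: D(K, 0b10000101) = 0b01001110; 0b01001110 ⊕ 0b00000010 = 0b01001100.

P1 = 0b00011111, P2 = 0b11011100, P3 = 0b00011001, P4 = 0b01001100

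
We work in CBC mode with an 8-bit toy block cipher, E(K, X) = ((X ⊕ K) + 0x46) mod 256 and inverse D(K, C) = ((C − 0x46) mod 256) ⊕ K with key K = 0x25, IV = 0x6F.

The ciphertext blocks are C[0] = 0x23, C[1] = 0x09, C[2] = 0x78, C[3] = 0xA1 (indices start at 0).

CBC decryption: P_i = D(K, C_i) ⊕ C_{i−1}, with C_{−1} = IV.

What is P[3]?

P[3]: D(K, 0xA1) = 0x7E; 0x7E ⊕ 0x78 = 0x06.

P[3] = 0x06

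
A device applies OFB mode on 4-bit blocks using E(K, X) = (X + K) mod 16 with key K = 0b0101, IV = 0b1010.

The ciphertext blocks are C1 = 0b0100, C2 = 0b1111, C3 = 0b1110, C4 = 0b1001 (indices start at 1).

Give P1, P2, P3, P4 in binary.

P1 = 0b1011, P2 = 0b1011, P3 = 0b0111, P4 = 0b0111

OFB decryption: S_i = E(K, S_{i−1}) with S_{0} = IV; P_i = C_i ⊕ S_i.
P1: S = E(K, 0b1010) = 0b1111; 0b0100 ⊕ 0b1111 = 0b1011.
P2: S = E(K, 0b1111) = 0b0100; 0b1111 ⊕ 0b0100 = 0b1011.
P3: S = E(K, 0b0100) = 0b1001; 0b1110 ⊕ 0b1001 = 0b0111.
P4: S = E(K, 0b1001) = 0b1110; 0b1001 ⊕ 0b1110 = 0b0111.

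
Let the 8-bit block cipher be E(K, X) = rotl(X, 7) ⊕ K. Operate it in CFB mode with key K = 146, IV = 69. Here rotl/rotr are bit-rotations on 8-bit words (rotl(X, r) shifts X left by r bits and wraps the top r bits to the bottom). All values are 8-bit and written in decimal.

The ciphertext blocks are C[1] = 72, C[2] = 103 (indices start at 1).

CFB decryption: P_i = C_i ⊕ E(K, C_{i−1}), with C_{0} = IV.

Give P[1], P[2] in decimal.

P[1]: E(K, 69) = 48; 72 ⊕ 48 = 120.
P[2]: E(K, 72) = 182; 103 ⊕ 182 = 209.

P[1] = 120, P[2] = 209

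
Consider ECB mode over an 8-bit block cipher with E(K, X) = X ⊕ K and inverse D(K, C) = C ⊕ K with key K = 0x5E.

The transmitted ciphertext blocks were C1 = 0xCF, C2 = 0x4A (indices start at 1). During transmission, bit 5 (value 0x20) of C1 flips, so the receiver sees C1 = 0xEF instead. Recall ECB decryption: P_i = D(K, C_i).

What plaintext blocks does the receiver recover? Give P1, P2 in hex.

P1 = 0xB1, P2 = 0x14

Only C1 changed, to 0xEF. In ECB, a change in C_i affects only P_i. Decrypting the received ciphertext:
P1: D(K, 0xEF) = 0xB1.
P2: D(K, 0x4A) = 0x14.
Blocks that differ from the original plaintext: P1.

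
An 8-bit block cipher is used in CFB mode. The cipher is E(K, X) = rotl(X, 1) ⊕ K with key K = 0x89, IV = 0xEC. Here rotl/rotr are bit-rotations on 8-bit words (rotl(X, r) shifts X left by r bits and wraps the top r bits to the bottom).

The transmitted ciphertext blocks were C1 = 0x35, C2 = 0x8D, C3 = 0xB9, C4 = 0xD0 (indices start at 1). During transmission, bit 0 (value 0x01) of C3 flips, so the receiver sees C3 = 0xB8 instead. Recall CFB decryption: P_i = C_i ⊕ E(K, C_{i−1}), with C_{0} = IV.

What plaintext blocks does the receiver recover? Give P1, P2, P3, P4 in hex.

P1 = 0x65, P2 = 0x6E, P3 = 0x2A, P4 = 0x28

Only C3 changed, to 0xB8. In CFB, a change in C_i flips the same bit in P_i and garbles P_{i+1}. Decrypting the received ciphertext:
P1: E(K, 0xEC) = 0x50; 0x35 ⊕ 0x50 = 0x65.
P2: E(K, 0x35) = 0xE3; 0x8D ⊕ 0xE3 = 0x6E.
P3: E(K, 0x8D) = 0x92; 0xB8 ⊕ 0x92 = 0x2A.
P4: E(K, 0xB8) = 0xF8; 0xD0 ⊕ 0xF8 = 0x28.
Blocks that differ from the original plaintext: P3, P4.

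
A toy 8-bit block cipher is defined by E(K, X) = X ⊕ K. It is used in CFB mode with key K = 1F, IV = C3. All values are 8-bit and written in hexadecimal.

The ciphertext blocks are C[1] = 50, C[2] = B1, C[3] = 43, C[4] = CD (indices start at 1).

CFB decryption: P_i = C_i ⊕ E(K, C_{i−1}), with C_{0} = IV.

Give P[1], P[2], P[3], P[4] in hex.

P[1] = 8C, P[2] = FE, P[3] = ED, P[4] = 91

P[1]: E(K, C3) = DC; 50 ⊕ DC = 8C.
P[2]: E(K, 50) = 4F; B1 ⊕ 4F = FE.
P[3]: E(K, B1) = AE; 43 ⊕ AE = ED.
P[4]: E(K, 43) = 5C; CD ⊕ 5C = 91.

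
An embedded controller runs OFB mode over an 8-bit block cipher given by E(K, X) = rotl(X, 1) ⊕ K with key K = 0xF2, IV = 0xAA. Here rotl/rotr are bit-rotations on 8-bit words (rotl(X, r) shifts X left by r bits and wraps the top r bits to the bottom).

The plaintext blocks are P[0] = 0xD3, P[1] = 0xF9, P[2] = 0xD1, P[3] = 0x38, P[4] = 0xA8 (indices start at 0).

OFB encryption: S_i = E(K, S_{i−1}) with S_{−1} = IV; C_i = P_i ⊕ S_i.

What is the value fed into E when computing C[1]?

C[0]: S = E(K, 0xAA) = 0xA7; 0xD3 ⊕ 0xA7 = 0x74.
C[1]: S = E(K, 0xA7) = 0xBD; 0xF9 ⊕ 0xBD = 0x44.
So the input to E for block [1] is 0xA7.

0xA7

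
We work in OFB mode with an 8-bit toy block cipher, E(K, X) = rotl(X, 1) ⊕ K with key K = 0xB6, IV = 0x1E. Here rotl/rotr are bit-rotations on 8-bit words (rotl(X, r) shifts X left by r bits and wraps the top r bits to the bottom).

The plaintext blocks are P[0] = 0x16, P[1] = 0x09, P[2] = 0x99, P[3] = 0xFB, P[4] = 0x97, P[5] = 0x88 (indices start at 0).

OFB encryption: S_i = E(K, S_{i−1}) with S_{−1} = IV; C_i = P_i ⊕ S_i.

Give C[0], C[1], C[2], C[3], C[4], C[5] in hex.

C[0] = 0x9C, C[1] = 0xAA, C[2] = 0x68, C[3] = 0xAE, C[4] = 0x8B, C[5] = 0x06

C[0]: S = E(K, 0x1E) = 0x8A; 0x16 ⊕ 0x8A = 0x9C.
C[1]: S = E(K, 0x8A) = 0xA3; 0x09 ⊕ 0xA3 = 0xAA.
C[2]: S = E(K, 0xA3) = 0xF1; 0x99 ⊕ 0xF1 = 0x68.
C[3]: S = E(K, 0xF1) = 0x55; 0xFB ⊕ 0x55 = 0xAE.
C[4]: S = E(K, 0x55) = 0x1C; 0x97 ⊕ 0x1C = 0x8B.
C[5]: S = E(K, 0x1C) = 0x8E; 0x88 ⊕ 0x8E = 0x06.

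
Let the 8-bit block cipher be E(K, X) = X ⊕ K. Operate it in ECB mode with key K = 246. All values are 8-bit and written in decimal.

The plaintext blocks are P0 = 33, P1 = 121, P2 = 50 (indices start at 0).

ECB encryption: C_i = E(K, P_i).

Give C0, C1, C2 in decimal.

C0: E(K, 33) = 215.
C1: E(K, 121) = 143.
C2: E(K, 50) = 196.

C0 = 215, C1 = 143, C2 = 196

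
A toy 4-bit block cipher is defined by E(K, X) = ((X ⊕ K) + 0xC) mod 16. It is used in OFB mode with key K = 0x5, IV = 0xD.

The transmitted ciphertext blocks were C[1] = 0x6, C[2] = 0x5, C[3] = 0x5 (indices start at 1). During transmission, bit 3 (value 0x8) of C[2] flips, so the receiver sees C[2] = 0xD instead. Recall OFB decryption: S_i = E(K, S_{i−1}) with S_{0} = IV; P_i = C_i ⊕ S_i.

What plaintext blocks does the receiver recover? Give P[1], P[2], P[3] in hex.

P[1] = 0x2, P[2] = 0x0, P[3] = 0x1

Only C[2] changed, to 0xD. In OFB, a change in C_i flips the same bit in P_i only; the keystream is unaffected. Decrypting the received ciphertext:
P[1]: S = E(K, 0xD) = 0x4; 0x6 ⊕ 0x4 = 0x2.
P[2]: S = E(K, 0x4) = 0xD; 0xD ⊕ 0xD = 0x0.
P[3]: S = E(K, 0xD) = 0x4; 0x5 ⊕ 0x4 = 0x1.
Blocks that differ from the original plaintext: P[2].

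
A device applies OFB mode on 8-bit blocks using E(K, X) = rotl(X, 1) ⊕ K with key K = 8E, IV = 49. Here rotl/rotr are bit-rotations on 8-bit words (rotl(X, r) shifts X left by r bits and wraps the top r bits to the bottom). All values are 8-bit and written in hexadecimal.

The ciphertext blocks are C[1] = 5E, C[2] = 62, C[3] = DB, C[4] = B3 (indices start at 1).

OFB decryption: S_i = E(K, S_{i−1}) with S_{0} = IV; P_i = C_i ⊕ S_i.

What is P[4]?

P[1]: S = E(K, 49) = 1C; 5E ⊕ 1C = 42.
P[2]: S = E(K, 1C) = B6; 62 ⊕ B6 = D4.
P[3]: S = E(K, B6) = E3; DB ⊕ E3 = 38.
P[4]: S = E(K, E3) = 49; B3 ⊕ 49 = FA.

P[4] = FA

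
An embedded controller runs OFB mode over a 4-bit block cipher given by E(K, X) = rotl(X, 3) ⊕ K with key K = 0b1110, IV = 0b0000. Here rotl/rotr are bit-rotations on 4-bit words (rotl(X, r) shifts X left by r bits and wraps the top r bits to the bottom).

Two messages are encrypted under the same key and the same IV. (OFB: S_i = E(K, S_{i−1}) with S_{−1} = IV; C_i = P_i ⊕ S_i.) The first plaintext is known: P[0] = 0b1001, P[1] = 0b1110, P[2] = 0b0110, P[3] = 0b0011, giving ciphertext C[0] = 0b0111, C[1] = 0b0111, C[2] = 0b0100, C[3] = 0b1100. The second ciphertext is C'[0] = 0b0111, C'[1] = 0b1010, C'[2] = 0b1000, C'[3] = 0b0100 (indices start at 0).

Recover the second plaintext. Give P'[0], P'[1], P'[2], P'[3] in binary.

In OFB with a reused IV, both messages share the same keystream S_i, so C_i ⊕ C'_i = P_i ⊕ P'_i and thus P'_i = P_i ⊕ C_i ⊕ C'_i.
P'[0]: 0b1001 ⊕ 0b0111 ⊕ 0b0111 = 0b1001.
P'[1]: 0b1110 ⊕ 0b0111 ⊕ 0b1010 = 0b0011.
P'[2]: 0b0110 ⊕ 0b0100 ⊕ 0b1000 = 0b1010.
P'[3]: 0b0011 ⊕ 0b1100 ⊕ 0b0100 = 0b1011.

P'[0] = 0b1001, P'[1] = 0b0011, P'[2] = 0b1010, P'[3] = 0b1011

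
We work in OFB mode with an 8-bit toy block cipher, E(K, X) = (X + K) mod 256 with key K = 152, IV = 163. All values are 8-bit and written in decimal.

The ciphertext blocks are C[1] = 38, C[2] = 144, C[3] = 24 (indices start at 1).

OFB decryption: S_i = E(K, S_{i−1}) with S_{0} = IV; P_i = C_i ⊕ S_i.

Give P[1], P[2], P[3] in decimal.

P[1] = 29, P[2] = 67, P[3] = 115

P[1]: S = E(K, 163) = 59; 38 ⊕ 59 = 29.
P[2]: S = E(K, 59) = 211; 144 ⊕ 211 = 67.
P[3]: S = E(K, 211) = 107; 24 ⊕ 107 = 115.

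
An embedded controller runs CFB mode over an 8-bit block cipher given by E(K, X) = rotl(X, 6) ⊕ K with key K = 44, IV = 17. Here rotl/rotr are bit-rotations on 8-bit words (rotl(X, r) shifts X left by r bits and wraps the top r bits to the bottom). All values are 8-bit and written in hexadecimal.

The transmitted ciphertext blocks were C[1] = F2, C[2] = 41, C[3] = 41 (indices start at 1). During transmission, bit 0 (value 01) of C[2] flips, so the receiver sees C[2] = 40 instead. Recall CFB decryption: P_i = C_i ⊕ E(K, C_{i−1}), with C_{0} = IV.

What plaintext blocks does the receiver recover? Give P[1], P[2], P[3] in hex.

Only C[2] changed, to 40. In CFB, a change in C_i flips the same bit in P_i and garbles P_{i+1}. Decrypting the received ciphertext:
P[1]: E(K, 17) = 81; F2 ⊕ 81 = 73.
P[2]: E(K, F2) = F8; 40 ⊕ F8 = B8.
P[3]: E(K, 40) = 54; 41 ⊕ 54 = 15.
Blocks that differ from the original plaintext: P[2], P[3].

P[1] = 73, P[2] = B8, P[3] = 15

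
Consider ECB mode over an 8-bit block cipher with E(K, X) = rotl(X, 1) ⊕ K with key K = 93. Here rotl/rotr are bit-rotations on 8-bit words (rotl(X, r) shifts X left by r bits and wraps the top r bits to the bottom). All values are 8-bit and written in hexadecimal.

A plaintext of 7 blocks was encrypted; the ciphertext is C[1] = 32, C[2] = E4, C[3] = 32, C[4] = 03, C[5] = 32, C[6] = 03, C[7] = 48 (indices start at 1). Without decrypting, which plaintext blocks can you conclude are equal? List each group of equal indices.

ECB encrypts each block independently with the same key, so equal ciphertext blocks imply equal plaintext blocks.
C[1] = C[3] = C[5] = 32, so P[1] = P[3] = P[5].
C[4] = C[6] = 03, so P[4] = P[6].

P[1] = P[3] = P[5]; P[4] = P[6]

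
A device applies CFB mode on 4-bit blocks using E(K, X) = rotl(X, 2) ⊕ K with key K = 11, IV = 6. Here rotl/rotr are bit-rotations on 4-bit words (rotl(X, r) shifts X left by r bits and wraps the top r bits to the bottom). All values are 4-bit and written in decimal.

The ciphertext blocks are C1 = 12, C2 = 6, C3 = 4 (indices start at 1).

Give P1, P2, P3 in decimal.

P1 = 14, P2 = 14, P3 = 6

CFB decryption: P_i = C_i ⊕ E(K, C_{i−1}), with C_{0} = IV.
P1: E(K, 6) = 2; 12 ⊕ 2 = 14.
P2: E(K, 12) = 8; 6 ⊕ 8 = 14.
P3: E(K, 6) = 2; 4 ⊕ 2 = 6.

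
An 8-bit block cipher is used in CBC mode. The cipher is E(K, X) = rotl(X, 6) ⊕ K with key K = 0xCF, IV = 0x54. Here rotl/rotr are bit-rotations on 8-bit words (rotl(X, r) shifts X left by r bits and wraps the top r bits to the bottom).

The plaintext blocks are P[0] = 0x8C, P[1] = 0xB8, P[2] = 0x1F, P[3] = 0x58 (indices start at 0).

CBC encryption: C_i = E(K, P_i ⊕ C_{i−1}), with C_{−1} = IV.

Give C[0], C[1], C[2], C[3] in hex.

C[0]: P[0] ⊕ 0x54 = 0xD8; E(K, 0xD8) = 0xF9.
C[1]: P[1] ⊕ 0xF9 = 0x41; E(K, 0x41) = 0x9F.
C[2]: P[2] ⊕ 0x9F = 0x80; E(K, 0x80) = 0xEF.
C[3]: P[3] ⊕ 0xEF = 0xB7; E(K, 0xB7) = 0x22.

C[0] = 0xF9, C[1] = 0x9F, C[2] = 0xEF, C[3] = 0x22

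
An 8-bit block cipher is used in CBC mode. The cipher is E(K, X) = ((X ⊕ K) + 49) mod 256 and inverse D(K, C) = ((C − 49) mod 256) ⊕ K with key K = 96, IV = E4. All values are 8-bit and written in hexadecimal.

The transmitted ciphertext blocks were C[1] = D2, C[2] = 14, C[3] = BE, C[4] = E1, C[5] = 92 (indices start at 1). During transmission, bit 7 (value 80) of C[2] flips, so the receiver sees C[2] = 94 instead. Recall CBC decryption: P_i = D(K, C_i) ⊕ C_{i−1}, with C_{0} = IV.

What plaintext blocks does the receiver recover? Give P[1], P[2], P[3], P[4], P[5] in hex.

P[1] = FB, P[2] = 0F, P[3] = 77, P[4] = B0, P[5] = 3E

Only C[2] changed, to 94. In CBC, a change in C_i garbles P_i and flips the same bit in P_{i+1}. Decrypting the received ciphertext:
P[1]: D(K, D2) = 1F; 1F ⊕ E4 = FB.
P[2]: D(K, 94) = DD; DD ⊕ D2 = 0F.
P[3]: D(K, BE) = E3; E3 ⊕ 94 = 77.
P[4]: D(K, E1) = 0E; 0E ⊕ BE = B0.
P[5]: D(K, 92) = DF; DF ⊕ E1 = 3E.
Blocks that differ from the original plaintext: P[2], P[3].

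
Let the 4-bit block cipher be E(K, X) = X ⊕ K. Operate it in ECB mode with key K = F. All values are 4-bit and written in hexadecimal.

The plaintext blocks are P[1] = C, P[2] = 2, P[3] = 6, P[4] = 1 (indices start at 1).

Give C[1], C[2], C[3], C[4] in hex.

C[1] = 3, C[2] = D, C[3] = 9, C[4] = E

ECB encryption: C_i = E(K, P_i).
C[1]: E(K, C) = 3.
C[2]: E(K, 2) = D.
C[3]: E(K, 6) = 9.
C[4]: E(K, 1) = E.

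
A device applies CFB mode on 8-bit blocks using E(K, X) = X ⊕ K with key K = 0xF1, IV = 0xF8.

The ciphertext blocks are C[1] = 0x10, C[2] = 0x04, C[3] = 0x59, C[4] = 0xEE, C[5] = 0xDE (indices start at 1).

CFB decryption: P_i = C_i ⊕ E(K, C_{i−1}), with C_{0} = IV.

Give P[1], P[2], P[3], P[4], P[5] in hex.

P[1]: E(K, 0xF8) = 0x09; 0x10 ⊕ 0x09 = 0x19.
P[2]: E(K, 0x10) = 0xE1; 0x04 ⊕ 0xE1 = 0xE5.
P[3]: E(K, 0x04) = 0xF5; 0x59 ⊕ 0xF5 = 0xAC.
P[4]: E(K, 0x59) = 0xA8; 0xEE ⊕ 0xA8 = 0x46.
P[5]: E(K, 0xEE) = 0x1F; 0xDE ⊕ 0x1F = 0xC1.

P[1] = 0x19, P[2] = 0xE5, P[3] = 0xAC, P[4] = 0x46, P[5] = 0xC1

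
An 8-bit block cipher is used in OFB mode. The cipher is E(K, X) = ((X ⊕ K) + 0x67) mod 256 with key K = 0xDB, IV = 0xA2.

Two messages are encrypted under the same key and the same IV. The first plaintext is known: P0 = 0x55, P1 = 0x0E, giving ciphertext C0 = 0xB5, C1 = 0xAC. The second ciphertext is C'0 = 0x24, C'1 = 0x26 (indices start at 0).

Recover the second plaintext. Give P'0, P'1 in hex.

In OFB with a reused IV, both messages share the same keystream S_i, so C_i ⊕ C'_i = P_i ⊕ P'_i and thus P'_i = P_i ⊕ C_i ⊕ C'_i.
P'0: 0x55 ⊕ 0xB5 ⊕ 0x24 = 0xC4.
P'1: 0x0E ⊕ 0xAC ⊕ 0x26 = 0x84.

P'0 = 0xC4, P'1 = 0x84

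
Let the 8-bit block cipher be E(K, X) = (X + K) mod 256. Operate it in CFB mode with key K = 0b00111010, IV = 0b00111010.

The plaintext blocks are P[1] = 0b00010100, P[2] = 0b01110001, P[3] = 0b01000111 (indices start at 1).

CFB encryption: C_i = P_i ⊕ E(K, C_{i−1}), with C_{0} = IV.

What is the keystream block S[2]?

0b10011010

C[1]: E(K, 0b00111010) = 0b01110100; 0b00010100 ⊕ 0b01110100 = 0b01100000.
C[2]: E(K, 0b01100000) = 0b10011010; 0b01110001 ⊕ 0b10011010 = 0b11101011.
So S[2] = 0b10011010.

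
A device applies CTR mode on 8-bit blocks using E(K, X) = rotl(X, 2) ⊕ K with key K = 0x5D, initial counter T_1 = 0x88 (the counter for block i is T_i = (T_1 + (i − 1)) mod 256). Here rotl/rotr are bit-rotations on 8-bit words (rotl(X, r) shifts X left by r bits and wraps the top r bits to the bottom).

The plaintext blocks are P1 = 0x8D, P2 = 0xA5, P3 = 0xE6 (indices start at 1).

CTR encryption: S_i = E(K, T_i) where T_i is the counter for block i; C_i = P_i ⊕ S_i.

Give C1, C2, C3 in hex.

C1 = 0xF2, C2 = 0xDE, C3 = 0x91

C1: T = 0x88, S = E(K, T) = 0x7F; 0x8D ⊕ 0x7F = 0xF2.
C2: T = 0x89, S = E(K, T) = 0x7B; 0xA5 ⊕ 0x7B = 0xDE.
C3: T = 0x8A, S = E(K, T) = 0x77; 0xE6 ⊕ 0x77 = 0x91.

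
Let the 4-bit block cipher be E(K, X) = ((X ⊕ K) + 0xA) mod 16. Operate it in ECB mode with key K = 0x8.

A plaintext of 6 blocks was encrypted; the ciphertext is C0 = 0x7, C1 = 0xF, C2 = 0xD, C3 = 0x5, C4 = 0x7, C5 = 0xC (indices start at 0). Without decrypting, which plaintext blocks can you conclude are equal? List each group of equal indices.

P0 = P4

ECB encrypts each block independently with the same key, so equal ciphertext blocks imply equal plaintext blocks.
C0 = C4 = 0x7, so P0 = P4.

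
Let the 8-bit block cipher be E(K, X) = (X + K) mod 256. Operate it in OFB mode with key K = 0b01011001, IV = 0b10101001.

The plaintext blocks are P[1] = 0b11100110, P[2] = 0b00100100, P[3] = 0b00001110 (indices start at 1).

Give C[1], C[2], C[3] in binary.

OFB encryption: S_i = E(K, S_{i−1}) with S_{0} = IV; C_i = P_i ⊕ S_i.
C[1]: S = E(K, 0b10101001) = 0b00000010; 0b11100110 ⊕ 0b00000010 = 0b11100100.
C[2]: S = E(K, 0b00000010) = 0b01011011; 0b00100100 ⊕ 0b01011011 = 0b01111111.
C[3]: S = E(K, 0b01011011) = 0b10110100; 0b00001110 ⊕ 0b10110100 = 0b10111010.

C[1] = 0b11100100, C[2] = 0b01111111, C[3] = 0b10111010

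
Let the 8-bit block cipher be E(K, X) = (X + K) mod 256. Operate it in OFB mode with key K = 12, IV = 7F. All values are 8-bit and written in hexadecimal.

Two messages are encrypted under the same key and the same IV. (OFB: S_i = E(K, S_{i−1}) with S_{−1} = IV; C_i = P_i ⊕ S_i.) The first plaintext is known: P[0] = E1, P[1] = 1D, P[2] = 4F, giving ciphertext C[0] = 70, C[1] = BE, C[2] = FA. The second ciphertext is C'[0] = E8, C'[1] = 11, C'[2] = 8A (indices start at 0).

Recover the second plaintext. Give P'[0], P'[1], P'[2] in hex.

In OFB with a reused IV, both messages share the same keystream S_i, so C_i ⊕ C'_i = P_i ⊕ P'_i and thus P'_i = P_i ⊕ C_i ⊕ C'_i.
P'[0]: E1 ⊕ 70 ⊕ E8 = 79.
P'[1]: 1D ⊕ BE ⊕ 11 = B2.
P'[2]: 4F ⊕ FA ⊕ 8A = 3F.

P'[0] = 79, P'[1] = B2, P'[2] = 3F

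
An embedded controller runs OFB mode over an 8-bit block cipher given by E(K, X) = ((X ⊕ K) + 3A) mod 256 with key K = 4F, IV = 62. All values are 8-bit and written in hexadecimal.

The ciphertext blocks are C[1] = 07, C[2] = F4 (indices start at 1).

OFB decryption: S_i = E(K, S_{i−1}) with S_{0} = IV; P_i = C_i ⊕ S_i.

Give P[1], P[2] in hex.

P[1] = 60, P[2] = 96

P[1]: S = E(K, 62) = 67; 07 ⊕ 67 = 60.
P[2]: S = E(K, 67) = 62; F4 ⊕ 62 = 96.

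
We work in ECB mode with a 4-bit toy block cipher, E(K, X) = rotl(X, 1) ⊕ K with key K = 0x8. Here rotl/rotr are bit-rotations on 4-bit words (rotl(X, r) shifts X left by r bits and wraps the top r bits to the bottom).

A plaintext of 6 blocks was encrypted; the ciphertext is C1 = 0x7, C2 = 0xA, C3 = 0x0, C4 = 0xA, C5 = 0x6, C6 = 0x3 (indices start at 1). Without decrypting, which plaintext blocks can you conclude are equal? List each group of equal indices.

ECB encrypts each block independently with the same key, so equal ciphertext blocks imply equal plaintext blocks.
C2 = C4 = 0xA, so P2 = P4.

P2 = P4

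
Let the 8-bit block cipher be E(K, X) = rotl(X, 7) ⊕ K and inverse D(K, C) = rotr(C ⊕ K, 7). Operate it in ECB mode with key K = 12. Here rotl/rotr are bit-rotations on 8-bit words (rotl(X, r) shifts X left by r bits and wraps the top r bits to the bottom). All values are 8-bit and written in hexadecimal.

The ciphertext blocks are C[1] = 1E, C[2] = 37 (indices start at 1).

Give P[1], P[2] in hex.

P[1] = 18, P[2] = 4A

ECB decryption: P_i = D(K, C_i).
P[1]: D(K, 1E) = 18.
P[2]: D(K, 37) = 4A.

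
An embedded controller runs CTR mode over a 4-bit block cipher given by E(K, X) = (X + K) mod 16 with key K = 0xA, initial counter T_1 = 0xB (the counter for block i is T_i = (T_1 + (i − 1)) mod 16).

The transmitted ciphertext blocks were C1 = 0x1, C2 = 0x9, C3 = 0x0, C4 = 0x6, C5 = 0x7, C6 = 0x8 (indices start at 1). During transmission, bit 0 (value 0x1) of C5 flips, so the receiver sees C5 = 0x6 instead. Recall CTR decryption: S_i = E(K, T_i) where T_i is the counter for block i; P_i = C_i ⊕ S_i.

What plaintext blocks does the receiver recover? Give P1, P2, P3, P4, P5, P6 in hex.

Only C5 changed, to 0x6. In CTR, a change in C_i flips the same bit in P_i only; the keystream is unaffected. Decrypting the received ciphertext:
P1: T = 0xB, S = E(K, T) = 0x5; 0x1 ⊕ 0x5 = 0x4.
P2: T = 0xC, S = E(K, T) = 0x6; 0x9 ⊕ 0x6 = 0xF.
P3: T = 0xD, S = E(K, T) = 0x7; 0x0 ⊕ 0x7 = 0x7.
P4: T = 0xE, S = E(K, T) = 0x8; 0x6 ⊕ 0x8 = 0xE.
P5: T = 0xF, S = E(K, T) = 0x9; 0x6 ⊕ 0x9 = 0xF.
P6: T = 0x0, S = E(K, T) = 0xA; 0x8 ⊕ 0xA = 0x2.
Blocks that differ from the original plaintext: P5.

P1 = 0x4, P2 = 0xF, P3 = 0x7, P4 = 0xE, P5 = 0xF, P6 = 0x2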